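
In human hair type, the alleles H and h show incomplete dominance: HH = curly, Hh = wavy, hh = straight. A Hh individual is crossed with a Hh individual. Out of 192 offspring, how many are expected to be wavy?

Punnett square for Hh × Hh:
Offspring genotypes: 1 HH, 2 Hh, 1 hh
Phenotype counts: 1 curly, 2 wavy, 1 straight
wavy: 2 out of 4 → fraction 1/2
Expected count = 1/2 × 192 = 96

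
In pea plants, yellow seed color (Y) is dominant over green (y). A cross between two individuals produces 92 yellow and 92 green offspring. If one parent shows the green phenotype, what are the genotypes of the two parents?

Observed offspring: 92 yellow, 92 green
The observed ratio simplifies to 1:1. One parent shows green, so its genotype must be yy. A 1:1 offspring split requires the other parent to be heterozygous (Yy).
Parent genotypes: yy × Yy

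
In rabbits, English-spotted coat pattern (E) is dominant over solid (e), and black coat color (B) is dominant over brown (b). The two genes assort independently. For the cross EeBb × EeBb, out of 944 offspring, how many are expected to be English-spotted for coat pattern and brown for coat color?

Dihybrid cross EeBb × EeBb — consider each gene separately:
coat pattern: Ee × Ee → 1 EE, 2 Ee, 1 ee → 3 E_ : 1 ee (out of 4)
coat color: Bb × Bb → 1 BB, 2 Bb, 1 bb → 3 B_ : 1 bb (out of 4)
Looking for: English-spotted (E_) and brown (bb)
P(English-spotted) = 3/4, P(brown) = 1/4
P(both) = 3/4 × 1/4 = 3/16
Expected count = 3/16 × 944 = 177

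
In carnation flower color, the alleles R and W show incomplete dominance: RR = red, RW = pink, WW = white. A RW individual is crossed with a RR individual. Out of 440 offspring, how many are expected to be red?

Punnett square for RW × RR:
Offspring genotypes: 2 RR, 2 RW
Phenotype counts: 2 red, 2 pink
red: 2 out of 4 → fraction 1/2
Expected count = 1/2 × 440 = 220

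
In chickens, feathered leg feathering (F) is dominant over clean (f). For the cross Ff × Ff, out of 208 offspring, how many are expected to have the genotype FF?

Punnett square for Ff × Ff:
Offspring genotypes: 1 FF, 2 Ff, 1 ff
Total offspring: 4
Count with target: 1
Probability: 1/4
Expected count = 1/4 × 208 = 52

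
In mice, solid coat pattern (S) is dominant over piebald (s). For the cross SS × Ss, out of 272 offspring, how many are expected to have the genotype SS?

Punnett square for SS × Ss:
Offspring genotypes: 2 SS, 2 Ss
Total offspring: 4
Count with target: 2
Probability: 2/4 = 1/2
Expected count = 1/2 × 272 = 136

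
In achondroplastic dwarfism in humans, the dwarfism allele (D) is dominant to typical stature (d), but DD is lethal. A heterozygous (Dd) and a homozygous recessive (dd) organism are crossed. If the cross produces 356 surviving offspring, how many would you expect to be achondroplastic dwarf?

Cross: Dd × dd
Punnett square offspring (before lethality): 2 Dd, 2 dd
No DD offspring are produced in this cross.
achondroplastic dwarf: 2 out of 4 → fraction 1/2
Expected count = 1/2 × 356 = 178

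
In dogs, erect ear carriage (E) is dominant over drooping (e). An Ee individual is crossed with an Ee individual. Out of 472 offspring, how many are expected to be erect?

Punnett square for Ee × Ee:
Offspring genotypes: 1 EE, 2 Ee, 1 ee
erect: 3, drooping: 1
erect: 3 out of 4 → fraction 3/4
Expected count = 3/4 × 472 = 354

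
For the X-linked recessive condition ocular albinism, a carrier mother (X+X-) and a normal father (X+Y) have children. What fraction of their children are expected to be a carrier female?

Cross: X+X- × X+Y
Offspring: 1 X+X+, 1 X+Y, 1 X+X-, 1 X-Y
Probability of a carrier female: 1/4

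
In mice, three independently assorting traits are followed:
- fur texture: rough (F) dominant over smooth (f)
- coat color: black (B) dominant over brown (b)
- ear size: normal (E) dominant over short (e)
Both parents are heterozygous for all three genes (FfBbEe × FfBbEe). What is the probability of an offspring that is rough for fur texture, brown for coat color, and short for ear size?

Trihybrid cross: FfBbEe × FfBbEe
Each trait segregates independently with a 3:1 phenotypic ratio, so each gene contributes 3/4 (dominant) or 1/4 (recessive).
Target: rough (fur texture), brown (coat color), short (ear size)
Probability = product of independent per-trait probabilities
= 3/4 × 1/4 × 1/4 = 3/64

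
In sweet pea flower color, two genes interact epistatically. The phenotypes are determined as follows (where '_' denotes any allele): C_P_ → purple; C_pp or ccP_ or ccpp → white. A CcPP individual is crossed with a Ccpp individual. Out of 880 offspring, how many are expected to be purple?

Cross: CcPP × Ccpp — consider each gene separately:
C gene: Cc × Cc → 1 CC, 2 Cc, 1 cc → 3 C_ : 1 cc (out of 4)
P gene: PP × pp → 4 Pp → 4 P_ (out of 4)
Genotype classes (out of 4 × 4 = 16): C_P_ = 3×4 = 12; ccP_ = 1×4 = 4
Apply the phenotype rules: C_P_ (12) → purple; ccP_ (4) → white
Phenotype counts (out of 16): 12 purple, 4 white
purple: 12 out of 16 → fraction 3/4
Expected count = 3/4 × 880 = 660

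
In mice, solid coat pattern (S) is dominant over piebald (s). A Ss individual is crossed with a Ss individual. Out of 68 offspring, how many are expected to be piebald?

Punnett square for Ss × Ss:
Offspring genotypes: 1 SS, 2 Ss, 1 ss
solid: 3, piebald: 1
piebald: 1 out of 4 → fraction 1/4
Expected count = 1/4 × 68 = 17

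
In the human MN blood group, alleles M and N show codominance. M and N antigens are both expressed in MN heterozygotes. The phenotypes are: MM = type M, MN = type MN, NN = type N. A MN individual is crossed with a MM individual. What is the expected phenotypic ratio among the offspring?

Punnett square for MN × MM:
Offspring genotypes: 2 MM, 2 MN
Phenotype counts: 2 type M, 2 type MN
Ratio: 1 type M : 1 type MN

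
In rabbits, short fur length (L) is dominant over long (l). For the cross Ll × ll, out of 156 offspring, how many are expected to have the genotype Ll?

Punnett square for Ll × ll:
Offspring genotypes: 2 Ll, 2 ll
Total offspring: 4
Count with target: 2
Probability: 2/4 = 1/2
Expected count = 1/2 × 156 = 78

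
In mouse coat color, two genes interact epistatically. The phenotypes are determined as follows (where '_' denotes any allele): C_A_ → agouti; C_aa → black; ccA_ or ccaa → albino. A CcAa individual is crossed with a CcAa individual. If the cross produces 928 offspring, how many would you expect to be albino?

Cross: CcAa × CcAa — consider each gene separately:
C gene: Cc × Cc → 1 CC, 2 Cc, 1 cc → 3 C_ : 1 cc (out of 4)
A gene: Aa × Aa → 1 AA, 2 Aa, 1 aa → 3 A_ : 1 aa (out of 4)
Genotype classes (out of 4 × 4 = 16): C_A_ = 3×3 = 9; C_aa = 3×1 = 3; ccA_ = 1×3 = 3; ccaa = 1×1 = 1
Apply the phenotype rules: C_A_ (9) → agouti; C_aa (3) → black; ccA_ (3) + ccaa (1) → albino
Phenotype counts (out of 16): 9 agouti, 3 black, 4 albino
albino: 4 out of 16 → fraction 1/4
Expected count = 1/4 × 928 = 232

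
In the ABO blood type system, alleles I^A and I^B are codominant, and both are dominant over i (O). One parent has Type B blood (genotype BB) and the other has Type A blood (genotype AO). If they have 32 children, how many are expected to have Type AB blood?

Cross: BB × AO
Possible offspring genotypes: 2 AB, 2 BO
Blood type counts: 2 Type AB, 2 Type B
Probability of Type AB: 2/4 = 1/2
Expected count = 1/2 × 32 = 16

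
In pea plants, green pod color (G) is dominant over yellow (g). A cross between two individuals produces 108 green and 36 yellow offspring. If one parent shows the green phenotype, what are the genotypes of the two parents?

Observed offspring: 108 green, 36 yellow
The observed ratio simplifies to 3:1. Yellow (gg) offspring appear, so each parent must contribute one g allele. The parent stated to show green carries G, so it is Gg. The other parent is then either Gg or gg: Gg × gg would give a 1:1 split, whereas Gg × Gg gives 3:1 — matching the data. So both parents are heterozygous (Gg × Gg).
Parent genotypes: Gg × Gg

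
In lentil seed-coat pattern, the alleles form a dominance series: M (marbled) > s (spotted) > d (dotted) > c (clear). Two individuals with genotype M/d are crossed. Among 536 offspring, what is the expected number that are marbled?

Cross: M/d × M/d
Allele dominance: M > s > d > c
Offspring genotypes: 1 M/M, 2 M/d, 1 d/d
Phenotype counts: 3 marbled, 1 dotted
marbled: 3 out of 4 → fraction 3/4
Expected count = 3/4 × 536 = 402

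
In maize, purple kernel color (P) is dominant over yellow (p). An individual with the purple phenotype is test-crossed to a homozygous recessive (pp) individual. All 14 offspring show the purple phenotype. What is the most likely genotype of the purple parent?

Test cross: ? × pp
All offspring are purple.
If the unknown parent were heterozygous (Pp), about half of 14 offspring would be yellow; none are. The unknown parent is most likely homozygous dominant (PP).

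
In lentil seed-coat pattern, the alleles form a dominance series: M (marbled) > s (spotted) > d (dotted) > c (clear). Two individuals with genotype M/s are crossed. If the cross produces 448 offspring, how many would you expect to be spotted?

Cross: M/s × M/s
Allele dominance: M > s > d > c
Offspring genotypes: 1 M/M, 2 M/s, 1 s/s
Phenotype counts: 3 marbled, 1 spotted
spotted: 1 out of 4 → fraction 1/4
Expected count = 1/4 × 448 = 112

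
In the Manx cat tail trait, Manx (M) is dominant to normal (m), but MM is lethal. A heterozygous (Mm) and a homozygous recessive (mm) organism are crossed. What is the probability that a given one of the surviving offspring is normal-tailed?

Cross: Mm × mm
Punnett square offspring (before lethality): 2 Mm, 2 mm
No MM offspring are produced in this cross.
normal-tailed: 2 out of 4
Probability: 2/4 = 1/2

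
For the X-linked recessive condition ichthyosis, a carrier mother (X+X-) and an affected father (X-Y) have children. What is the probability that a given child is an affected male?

Cross: X+X- × X-Y
Offspring: 1 X+X-, 1 X+Y, 1 X-X-, 1 X-Y
Probability of an affected male: 1/4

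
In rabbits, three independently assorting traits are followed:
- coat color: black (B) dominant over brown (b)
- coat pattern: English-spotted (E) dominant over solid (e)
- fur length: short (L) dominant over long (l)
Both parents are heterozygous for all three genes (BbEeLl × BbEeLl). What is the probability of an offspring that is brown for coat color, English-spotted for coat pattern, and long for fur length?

Trihybrid cross: BbEeLl × BbEeLl
Each trait segregates independently with a 3:1 phenotypic ratio, so each gene contributes 3/4 (dominant) or 1/4 (recessive).
Target: brown (coat color), English-spotted (coat pattern), long (fur length)
Probability = product of independent per-trait probabilities
= 1/4 × 3/4 × 1/4 = 3/64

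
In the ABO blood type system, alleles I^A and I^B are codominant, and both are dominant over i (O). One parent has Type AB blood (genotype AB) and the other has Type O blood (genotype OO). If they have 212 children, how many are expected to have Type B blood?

Cross: AB × OO
Possible offspring genotypes: 2 AO, 2 BO
Blood type counts: 2 Type A, 2 Type B
Probability of Type B: 2/4 = 1/2
Expected count = 1/2 × 212 = 106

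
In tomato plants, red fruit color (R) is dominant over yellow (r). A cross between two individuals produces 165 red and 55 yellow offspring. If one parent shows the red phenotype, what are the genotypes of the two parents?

Observed offspring: 165 red, 55 yellow
The observed ratio simplifies to 3:1. Yellow (rr) offspring appear, so each parent must contribute one r allele. The parent stated to show red carries R, so it is Rr. The other parent is then either Rr or rr: Rr × rr would give a 1:1 split, whereas Rr × Rr gives 3:1 — matching the data. So both parents are heterozygous (Rr × Rr).
Parent genotypes: Rr × Rr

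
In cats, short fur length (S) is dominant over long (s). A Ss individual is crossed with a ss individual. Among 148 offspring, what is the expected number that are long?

Punnett square for Ss × ss:
Offspring genotypes: 2 Ss, 2 ss
short: 2, long: 2
long: 2 out of 4 → fraction 1/2
Expected count = 1/2 × 148 = 74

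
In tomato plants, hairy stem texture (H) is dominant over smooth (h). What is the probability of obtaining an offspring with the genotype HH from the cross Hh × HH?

Punnett square for Hh × HH:
Offspring genotypes: 2 HH, 2 Hh
Total offspring: 4
Count with target: 2
Probability: 2/4 = 1/2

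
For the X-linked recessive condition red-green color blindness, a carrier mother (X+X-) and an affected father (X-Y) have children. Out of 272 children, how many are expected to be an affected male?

Cross: X+X- × X-Y
Offspring: 1 X+X-, 1 X+Y, 1 X-X-, 1 X-Y
Probability of an affected male: 1/4
Expected count = 1/4 × 272 = 68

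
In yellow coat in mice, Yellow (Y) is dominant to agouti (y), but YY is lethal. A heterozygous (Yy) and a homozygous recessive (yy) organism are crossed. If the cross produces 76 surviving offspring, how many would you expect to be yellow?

Cross: Yy × yy
Punnett square offspring (before lethality): 2 Yy, 2 yy
No YY offspring are produced in this cross.
yellow: 2 out of 4 → fraction 1/2
Expected count = 1/2 × 76 = 38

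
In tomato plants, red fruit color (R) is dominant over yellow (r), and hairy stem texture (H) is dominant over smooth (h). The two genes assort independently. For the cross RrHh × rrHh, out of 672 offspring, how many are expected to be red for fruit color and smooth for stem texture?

Dihybrid cross RrHh × rrHh — consider each gene separately:
fruit color: Rr × rr → 2 Rr, 2 rr → 2 R_ : 2 rr (out of 4)
stem texture: Hh × Hh → 1 HH, 2 Hh, 1 hh → 3 H_ : 1 hh (out of 4)
Looking for: red (R_) and smooth (hh)
P(red) = 2/4, P(smooth) = 1/4
P(both) = 2/4 × 1/4 = 2/16 = 1/8
Expected count = 1/8 × 672 = 84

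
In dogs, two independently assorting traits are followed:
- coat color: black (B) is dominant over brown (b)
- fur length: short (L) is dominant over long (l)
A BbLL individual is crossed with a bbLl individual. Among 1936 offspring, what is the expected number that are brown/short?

Dihybrid cross BbLL × bbLl — consider each gene separately:
coat color: Bb × bb → 2 Bb, 2 bb → 2 B_ : 2 bb (out of 4)
fur length: LL × Ll → 2 LL, 2 Ll → 4 L_ (out of 4)
Combine (counts out of 4 × 4 = 16): black/short (B_L_) = 2×4 = 8; brown/short (bbL_) = 2×4 = 8
Phenotype counts (out of 16): 8 black/short, 8 brown/short
brown/short: 8 out of 16 → fraction 1/2
Expected count = 1/2 × 1936 = 968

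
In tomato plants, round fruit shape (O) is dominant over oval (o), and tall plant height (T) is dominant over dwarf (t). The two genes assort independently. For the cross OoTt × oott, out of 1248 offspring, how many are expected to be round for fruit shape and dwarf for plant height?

Dihybrid cross OoTt × oott — consider each gene separately:
fruit shape: Oo × oo → 2 Oo, 2 oo → 2 O_ : 2 oo (out of 4)
plant height: Tt × tt → 2 Tt, 2 tt → 2 T_ : 2 tt (out of 4)
Looking for: round (O_) and dwarf (tt)
P(round) = 2/4, P(dwarf) = 2/4
P(both) = 2/4 × 2/4 = 4/16 = 1/4
Expected count = 1/4 × 1248 = 312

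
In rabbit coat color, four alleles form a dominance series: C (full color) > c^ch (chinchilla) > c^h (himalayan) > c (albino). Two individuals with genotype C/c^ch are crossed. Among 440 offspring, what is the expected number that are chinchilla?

Cross: C/c^ch × C/c^ch
Allele dominance: C > c^ch > c^h > c
Offspring genotypes: 1 C/C, 2 C/c^ch, 1 c^ch/c^ch
Phenotype counts: 3 full color, 1 chinchilla
chinchilla: 1 out of 4 → fraction 1/4
Expected count = 1/4 × 440 = 110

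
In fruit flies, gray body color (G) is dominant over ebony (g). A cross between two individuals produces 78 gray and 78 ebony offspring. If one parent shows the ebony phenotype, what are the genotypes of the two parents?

Observed offspring: 78 gray, 78 ebony
The observed ratio simplifies to 1:1. One parent shows ebony, so its genotype must be gg. A 1:1 offspring split requires the other parent to be heterozygous (Gg).
Parent genotypes: gg × Gg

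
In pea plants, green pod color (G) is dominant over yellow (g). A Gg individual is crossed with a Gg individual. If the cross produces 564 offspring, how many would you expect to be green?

Punnett square for Gg × Gg:
Offspring genotypes: 1 GG, 2 Gg, 1 gg
green: 3, yellow: 1
green: 3 out of 4 → fraction 3/4
Expected count = 3/4 × 564 = 423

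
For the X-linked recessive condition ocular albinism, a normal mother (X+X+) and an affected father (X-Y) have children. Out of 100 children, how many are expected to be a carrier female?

Cross: X+X+ × X-Y
Offspring: 2 X+X-, 2 X+Y
Probability of a carrier female: 2/4 = 1/2
Expected count = 1/2 × 100 = 50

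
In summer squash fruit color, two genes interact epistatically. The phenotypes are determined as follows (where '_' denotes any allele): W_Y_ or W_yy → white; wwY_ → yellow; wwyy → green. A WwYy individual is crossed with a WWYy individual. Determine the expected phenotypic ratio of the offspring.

Cross: WwYy × WWYy — consider each gene separately:
W gene: Ww × WW → 2 WW, 2 Ww → 4 W_ (out of 4)
Y gene: Yy × Yy → 1 YY, 2 Yy, 1 yy → 3 Y_ : 1 yy (out of 4)
Genotype classes (out of 4 × 4 = 16): W_Y_ = 4×3 = 12; W_yy = 4×1 = 4
Apply the phenotype rules: W_Y_ (12) + W_yy (4) → white
Phenotype counts (out of 16): 16 white
Ratio: all white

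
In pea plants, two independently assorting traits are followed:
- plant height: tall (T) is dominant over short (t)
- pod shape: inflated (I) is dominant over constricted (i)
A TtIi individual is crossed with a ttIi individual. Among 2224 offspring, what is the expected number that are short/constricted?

Dihybrid cross TtIi × ttIi — consider each gene separately:
plant height: Tt × tt → 2 Tt, 2 tt → 2 T_ : 2 tt (out of 4)
pod shape: Ii × Ii → 1 II, 2 Ii, 1 ii → 3 I_ : 1 ii (out of 4)
Combine (counts out of 4 × 4 = 16): tall/inflated (T_I_) = 2×3 = 6; tall/constricted (T_ii) = 2×1 = 2; short/inflated (ttI_) = 2×3 = 6; short/constricted (ttii) = 2×1 = 2
Phenotype counts (out of 16): 6 tall/inflated, 2 tall/constricted, 6 short/inflated, 2 short/constricted
short/constricted: 2 out of 16 → fraction 1/8
Expected count = 1/8 × 2224 = 278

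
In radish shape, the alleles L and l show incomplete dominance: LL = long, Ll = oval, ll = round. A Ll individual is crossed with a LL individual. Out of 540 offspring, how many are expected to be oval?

Punnett square for Ll × LL:
Offspring genotypes: 2 LL, 2 Ll
Phenotype counts: 2 long, 2 oval
oval: 2 out of 4 → fraction 1/2
Expected count = 1/2 × 540 = 270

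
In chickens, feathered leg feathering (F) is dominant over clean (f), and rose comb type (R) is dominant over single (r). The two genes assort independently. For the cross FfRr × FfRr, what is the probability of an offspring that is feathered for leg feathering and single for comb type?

Dihybrid cross FfRr × FfRr — consider each gene separately:
leg feathering: Ff × Ff → 1 FF, 2 Ff, 1 ff → 3 F_ : 1 ff (out of 4)
comb type: Rr × Rr → 1 RR, 2 Rr, 1 rr → 3 R_ : 1 rr (out of 4)
Looking for: feathered (F_) and single (rr)
P(feathered) = 3/4, P(single) = 1/4
P(both) = 3/4 × 1/4 = 3/16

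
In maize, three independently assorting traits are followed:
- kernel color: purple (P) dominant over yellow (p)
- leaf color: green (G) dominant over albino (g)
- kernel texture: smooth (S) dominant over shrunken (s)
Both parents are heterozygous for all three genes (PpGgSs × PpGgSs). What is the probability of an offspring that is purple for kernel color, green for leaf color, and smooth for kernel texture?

Trihybrid cross: PpGgSs × PpGgSs
Each trait segregates independently with a 3:1 phenotypic ratio, so each gene contributes 3/4 (dominant) or 1/4 (recessive).
Target: purple (kernel color), green (leaf color), smooth (kernel texture)
Probability = product of independent per-trait probabilities
= 3/4 × 3/4 × 3/4 = 27/64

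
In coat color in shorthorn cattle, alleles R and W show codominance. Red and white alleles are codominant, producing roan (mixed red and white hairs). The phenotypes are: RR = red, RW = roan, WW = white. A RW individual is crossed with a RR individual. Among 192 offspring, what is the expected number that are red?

Punnett square for RW × RR:
Offspring genotypes: 2 RR, 2 RW
Phenotype counts: 2 red, 2 roan
red: 2 out of 4 → fraction 1/2
Expected count = 1/2 × 192 = 96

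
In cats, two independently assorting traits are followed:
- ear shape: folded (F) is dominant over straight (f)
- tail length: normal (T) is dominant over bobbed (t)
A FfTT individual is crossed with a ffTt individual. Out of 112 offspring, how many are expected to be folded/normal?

Dihybrid cross FfTT × ffTt — consider each gene separately:
ear shape: Ff × ff → 2 Ff, 2 ff → 2 F_ : 2 ff (out of 4)
tail length: TT × Tt → 2 TT, 2 Tt → 4 T_ (out of 4)
Combine (counts out of 4 × 4 = 16): folded/normal (F_T_) = 2×4 = 8; straight/normal (ffT_) = 2×4 = 8
Phenotype counts (out of 16): 8 folded/normal, 8 straight/normal
folded/normal: 8 out of 16 → fraction 1/2
Expected count = 1/2 × 112 = 56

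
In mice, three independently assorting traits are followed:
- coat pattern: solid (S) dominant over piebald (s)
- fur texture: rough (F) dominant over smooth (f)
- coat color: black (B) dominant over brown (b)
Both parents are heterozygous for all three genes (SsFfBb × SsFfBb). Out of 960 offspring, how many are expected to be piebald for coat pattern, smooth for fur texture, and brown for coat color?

Trihybrid cross: SsFfBb × SsFfBb
Each trait segregates independently with a 3:1 phenotypic ratio, so each gene contributes 3/4 (dominant) or 1/4 (recessive).
Target: piebald (coat pattern), smooth (fur texture), brown (coat color)
Probability = product of independent per-trait probabilities
= 1/4 × 1/4 × 1/4 = 1/64
Expected count = 1/64 × 960 = 15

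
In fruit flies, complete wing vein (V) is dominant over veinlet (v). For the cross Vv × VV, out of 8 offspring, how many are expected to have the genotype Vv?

Punnett square for Vv × VV:
Offspring genotypes: 2 VV, 2 Vv
Total offspring: 4
Count with target: 2
Probability: 2/4 = 1/2
Expected count = 1/2 × 8 = 4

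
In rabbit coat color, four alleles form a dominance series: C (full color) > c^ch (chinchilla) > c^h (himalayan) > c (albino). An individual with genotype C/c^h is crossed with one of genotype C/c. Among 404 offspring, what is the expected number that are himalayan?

Cross: C/c^h × C/c
Allele dominance: C > c^ch > c^h > c
Offspring genotypes: 1 C/C, 1 C/c, 1 C/c^h, 1 c^h/c
Phenotype counts: 3 full color, 1 himalayan
himalayan: 1 out of 4 → fraction 1/4
Expected count = 1/4 × 404 = 101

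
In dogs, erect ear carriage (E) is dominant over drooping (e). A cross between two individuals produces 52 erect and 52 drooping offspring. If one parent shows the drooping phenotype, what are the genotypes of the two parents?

Observed offspring: 52 erect, 52 drooping
The observed ratio simplifies to 1:1. One parent shows drooping, so its genotype must be ee. A 1:1 offspring split requires the other parent to be heterozygous (Ee).
Parent genotypes: ee × Ee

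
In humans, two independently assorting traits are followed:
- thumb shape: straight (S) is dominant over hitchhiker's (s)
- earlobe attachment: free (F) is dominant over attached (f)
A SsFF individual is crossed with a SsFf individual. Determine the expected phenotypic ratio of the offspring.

Dihybrid cross SsFF × SsFf — consider each gene separately:
thumb shape: Ss × Ss → 1 SS, 2 Ss, 1 ss → 3 S_ : 1 ss (out of 4)
earlobe attachment: FF × Ff → 2 FF, 2 Ff → 4 F_ (out of 4)
Combine (counts out of 4 × 4 = 16): straight/free (S_F_) = 3×4 = 12; hitchhiker's/free (ssF_) = 1×4 = 4
Phenotype counts (out of 16): 12 straight/free, 4 hitchhiker's/free
Ratio: 3 straight/free : 1 hitchhiker's/free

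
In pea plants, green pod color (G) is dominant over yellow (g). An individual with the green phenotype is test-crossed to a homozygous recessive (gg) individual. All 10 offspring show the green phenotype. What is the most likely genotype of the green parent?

Test cross: ? × gg
All offspring are green.
If the unknown parent were heterozygous (Gg), about half of 10 offspring would be yellow; none are. The unknown parent is most likely homozygous dominant (GG).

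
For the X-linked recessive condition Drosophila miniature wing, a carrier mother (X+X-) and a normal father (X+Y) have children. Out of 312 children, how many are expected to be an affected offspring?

Cross: X+X- × X+Y
Offspring: 1 X+X+, 1 X+Y, 1 X+X-, 1 X-Y
Probability of an affected offspring: 1/4
Expected count = 1/4 × 312 = 78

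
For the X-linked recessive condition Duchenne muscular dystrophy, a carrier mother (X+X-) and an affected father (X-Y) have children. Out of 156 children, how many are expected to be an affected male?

Cross: X+X- × X-Y
Offspring: 1 X+X-, 1 X+Y, 1 X-X-, 1 X-Y
Probability of an affected male: 1/4
Expected count = 1/4 × 156 = 39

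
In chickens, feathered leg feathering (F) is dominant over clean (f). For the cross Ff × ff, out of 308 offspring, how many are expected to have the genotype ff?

Punnett square for Ff × ff:
Offspring genotypes: 2 Ff, 2 ff
Total offspring: 4
Count with target: 2
Probability: 2/4 = 1/2
Expected count = 1/2 × 308 = 154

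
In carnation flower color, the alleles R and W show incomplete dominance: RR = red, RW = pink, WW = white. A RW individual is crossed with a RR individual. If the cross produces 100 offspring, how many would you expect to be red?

Punnett square for RW × RR:
Offspring genotypes: 2 RR, 2 RW
Phenotype counts: 2 red, 2 pink
red: 2 out of 4 → fraction 1/2
Expected count = 1/2 × 100 = 50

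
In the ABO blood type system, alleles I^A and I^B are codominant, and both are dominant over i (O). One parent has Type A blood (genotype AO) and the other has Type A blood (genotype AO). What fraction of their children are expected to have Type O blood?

Cross: AO × AO
Possible offspring genotypes: 1 AA, 2 AO, 1 OO
Blood type counts: 3 Type A, 1 Type O
Probability of Type O: 1/4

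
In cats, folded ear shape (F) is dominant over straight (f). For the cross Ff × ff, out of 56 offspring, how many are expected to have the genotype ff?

Punnett square for Ff × ff:
Offspring genotypes: 2 Ff, 2 ff
Total offspring: 4
Count with target: 2
Probability: 2/4 = 1/2
Expected count = 1/2 × 56 = 28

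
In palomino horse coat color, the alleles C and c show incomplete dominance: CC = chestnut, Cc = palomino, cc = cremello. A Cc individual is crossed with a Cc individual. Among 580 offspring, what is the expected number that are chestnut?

Punnett square for Cc × Cc:
Offspring genotypes: 1 CC, 2 Cc, 1 cc
Phenotype counts: 1 chestnut, 2 palomino, 1 cremello
chestnut: 1 out of 4 → fraction 1/4
Expected count = 1/4 × 580 = 145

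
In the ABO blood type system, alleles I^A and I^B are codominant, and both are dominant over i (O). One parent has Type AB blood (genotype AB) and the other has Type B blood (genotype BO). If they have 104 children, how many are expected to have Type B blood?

Cross: AB × BO
Possible offspring genotypes: 1 AB, 1 AO, 1 BB, 1 BO
Blood type counts: 1 Type AB, 1 Type A, 2 Type B
Probability of Type B: 2/4 = 1/2
Expected count = 1/2 × 104 = 52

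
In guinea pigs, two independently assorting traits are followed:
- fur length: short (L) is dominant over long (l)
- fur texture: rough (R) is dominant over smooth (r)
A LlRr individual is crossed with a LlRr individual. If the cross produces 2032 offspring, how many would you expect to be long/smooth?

Dihybrid cross LlRr × LlRr — consider each gene separately:
fur length: Ll × Ll → 1 LL, 2 Ll, 1 ll → 3 L_ : 1 ll (out of 4)
fur texture: Rr × Rr → 1 RR, 2 Rr, 1 rr → 3 R_ : 1 rr (out of 4)
Combine (counts out of 4 × 4 = 16): short/rough (L_R_) = 3×3 = 9; short/smooth (L_rr) = 3×1 = 3; long/rough (llR_) = 1×3 = 3; long/smooth (llrr) = 1×1 = 1
Phenotype counts (out of 16): 9 short/rough, 3 short/smooth, 3 long/rough, 1 long/smooth
long/smooth: 1 out of 16 → fraction 1/16
Expected count = 1/16 × 2032 = 127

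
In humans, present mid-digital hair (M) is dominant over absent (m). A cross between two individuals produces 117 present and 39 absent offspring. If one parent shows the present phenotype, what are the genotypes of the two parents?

Observed offspring: 117 present, 39 absent
The observed ratio simplifies to 3:1. Absent (mm) offspring appear, so each parent must contribute one m allele. The parent stated to show present carries M, so it is Mm. The other parent is then either Mm or mm: Mm × mm would give a 1:1 split, whereas Mm × Mm gives 3:1 — matching the data. So both parents are heterozygous (Mm × Mm).
Parent genotypes: Mm × Mm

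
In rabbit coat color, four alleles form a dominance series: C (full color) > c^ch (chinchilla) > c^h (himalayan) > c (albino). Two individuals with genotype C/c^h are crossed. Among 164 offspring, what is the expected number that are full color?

Cross: C/c^h × C/c^h
Allele dominance: C > c^ch > c^h > c
Offspring genotypes: 1 C/C, 2 C/c^h, 1 c^h/c^h
Phenotype counts: 3 full color, 1 himalayan
full color: 3 out of 4 → fraction 3/4
Expected count = 3/4 × 164 = 123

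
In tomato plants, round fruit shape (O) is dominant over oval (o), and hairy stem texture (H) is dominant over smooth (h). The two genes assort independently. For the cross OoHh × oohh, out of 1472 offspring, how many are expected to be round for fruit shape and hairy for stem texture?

Dihybrid cross OoHh × oohh — consider each gene separately:
fruit shape: Oo × oo → 2 Oo, 2 oo → 2 O_ : 2 oo (out of 4)
stem texture: Hh × hh → 2 Hh, 2 hh → 2 H_ : 2 hh (out of 4)
Looking for: round (O_) and hairy (H_)
P(round) = 2/4, P(hairy) = 2/4
P(both) = 2/4 × 2/4 = 4/16 = 1/4
Expected count = 1/4 × 1472 = 368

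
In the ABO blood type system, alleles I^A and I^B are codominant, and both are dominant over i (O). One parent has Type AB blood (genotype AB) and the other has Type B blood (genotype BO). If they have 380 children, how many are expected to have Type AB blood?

Cross: AB × BO
Possible offspring genotypes: 1 AB, 1 AO, 1 BB, 1 BO
Blood type counts: 1 Type AB, 1 Type A, 2 Type B
Probability of Type AB: 1/4
Expected count = 1/4 × 380 = 95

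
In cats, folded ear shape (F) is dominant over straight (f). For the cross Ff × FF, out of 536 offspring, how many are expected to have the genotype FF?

Punnett square for Ff × FF:
Offspring genotypes: 2 FF, 2 Ff
Total offspring: 4
Count with target: 2
Probability: 2/4 = 1/2
Expected count = 1/2 × 536 = 268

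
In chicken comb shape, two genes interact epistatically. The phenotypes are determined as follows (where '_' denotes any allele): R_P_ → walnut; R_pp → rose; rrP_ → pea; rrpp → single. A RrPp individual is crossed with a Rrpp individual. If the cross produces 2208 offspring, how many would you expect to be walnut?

Cross: RrPp × Rrpp — consider each gene separately:
R gene: Rr × Rr → 1 RR, 2 Rr, 1 rr → 3 R_ : 1 rr (out of 4)
P gene: Pp × pp → 2 Pp, 2 pp → 2 P_ : 2 pp (out of 4)
Genotype classes (out of 4 × 4 = 16): R_P_ = 3×2 = 6; R_pp = 3×2 = 6; rrP_ = 1×2 = 2; rrpp = 1×2 = 2
Apply the phenotype rules: R_P_ (6) → walnut; R_pp (6) → rose; rrP_ (2) → pea; rrpp (2) → single
Phenotype counts (out of 16): 6 walnut, 6 rose, 2 pea, 2 single
walnut: 6 out of 16 → fraction 3/8
Expected count = 3/8 × 2208 = 828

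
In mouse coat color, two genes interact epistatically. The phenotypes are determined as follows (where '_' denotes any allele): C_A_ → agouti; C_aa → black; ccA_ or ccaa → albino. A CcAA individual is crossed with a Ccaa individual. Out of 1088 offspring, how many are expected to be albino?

Cross: CcAA × Ccaa — consider each gene separately:
C gene: Cc × Cc → 1 CC, 2 Cc, 1 cc → 3 C_ : 1 cc (out of 4)
A gene: AA × aa → 4 Aa → 4 A_ (out of 4)
Genotype classes (out of 4 × 4 = 16): C_A_ = 3×4 = 12; ccA_ = 1×4 = 4
Apply the phenotype rules: C_A_ (12) → agouti; ccA_ (4) → albino
Phenotype counts (out of 16): 12 agouti, 4 albino
albino: 4 out of 16 → fraction 1/4
Expected count = 1/4 × 1088 = 272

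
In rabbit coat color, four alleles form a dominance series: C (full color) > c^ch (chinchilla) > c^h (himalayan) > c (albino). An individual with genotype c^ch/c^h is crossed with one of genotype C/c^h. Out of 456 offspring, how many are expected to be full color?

Cross: c^ch/c^h × C/c^h
Allele dominance: C > c^ch > c^h > c
Offspring genotypes: 1 C/c^ch, 1 c^ch/c^h, 1 C/c^h, 1 c^h/c^h
Phenotype counts: 2 full color, 1 chinchilla, 1 himalayan
full color: 2 out of 4 → fraction 1/2
Expected count = 1/2 × 456 = 228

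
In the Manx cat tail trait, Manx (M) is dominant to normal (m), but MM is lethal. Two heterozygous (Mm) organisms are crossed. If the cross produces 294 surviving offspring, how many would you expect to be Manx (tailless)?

Cross: Mm × Mm
Punnett square offspring (before lethality): 1 MM, 2 Mm, 1 mm
The MM genotype is lethal (embryos die); surviving offspring: 2 Mm, 1 mm
Manx (tailless): 2 out of 3 → fraction 2/3
Expected count = 2/3 × 294 = 196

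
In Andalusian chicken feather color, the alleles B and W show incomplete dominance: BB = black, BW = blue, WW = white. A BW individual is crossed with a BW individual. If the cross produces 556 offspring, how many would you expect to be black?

Punnett square for BW × BW:
Offspring genotypes: 1 BB, 2 BW, 1 WW
Phenotype counts: 1 black, 2 blue, 1 white
black: 1 out of 4 → fraction 1/4
Expected count = 1/4 × 556 = 139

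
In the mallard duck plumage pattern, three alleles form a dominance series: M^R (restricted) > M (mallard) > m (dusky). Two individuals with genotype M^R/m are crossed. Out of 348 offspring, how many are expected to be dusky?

Cross: M^R/m × M^R/m
Allele dominance: M^R > M > m
Offspring genotypes: 1 M^R/M^R, 2 M^R/m, 1 m/m
Phenotype counts: 3 restricted, 1 dusky
dusky: 1 out of 4 → fraction 1/4
Expected count = 1/4 × 348 = 87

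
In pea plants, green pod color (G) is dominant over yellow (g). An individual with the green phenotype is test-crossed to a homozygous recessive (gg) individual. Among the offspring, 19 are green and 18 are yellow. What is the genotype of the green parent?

Test cross: ? × gg
Offspring: 19 green, 18 yellow — approximately 1:1.
A 1:1 ratio in a test cross indicates the unknown parent is heterozygous (Gg).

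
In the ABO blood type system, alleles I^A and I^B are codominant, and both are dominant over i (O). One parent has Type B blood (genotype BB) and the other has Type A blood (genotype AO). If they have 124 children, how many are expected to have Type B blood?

Cross: BB × AO
Possible offspring genotypes: 2 AB, 2 BO
Blood type counts: 2 Type AB, 2 Type B
Probability of Type B: 2/4 = 1/2
Expected count = 1/2 × 124 = 62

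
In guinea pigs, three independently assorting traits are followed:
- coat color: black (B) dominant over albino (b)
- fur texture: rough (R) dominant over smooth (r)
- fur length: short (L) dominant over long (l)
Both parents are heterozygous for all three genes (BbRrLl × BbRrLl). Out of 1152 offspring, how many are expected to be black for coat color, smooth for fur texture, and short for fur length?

Trihybrid cross: BbRrLl × BbRrLl
Each trait segregates independently with a 3:1 phenotypic ratio, so each gene contributes 3/4 (dominant) or 1/4 (recessive).
Target: black (coat color), smooth (fur texture), short (fur length)
Probability = product of independent per-trait probabilities
= 3/4 × 1/4 × 3/4 = 9/64
Expected count = 9/64 × 1152 = 162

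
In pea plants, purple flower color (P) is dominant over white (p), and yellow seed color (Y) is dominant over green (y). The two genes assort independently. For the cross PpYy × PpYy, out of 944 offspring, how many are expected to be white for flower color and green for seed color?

Dihybrid cross PpYy × PpYy — consider each gene separately:
flower color: Pp × Pp → 1 PP, 2 Pp, 1 pp → 3 P_ : 1 pp (out of 4)
seed color: Yy × Yy → 1 YY, 2 Yy, 1 yy → 3 Y_ : 1 yy (out of 4)
Looking for: white (pp) and green (yy)
P(white) = 1/4, P(green) = 1/4
P(both) = 1/4 × 1/4 = 1/16
Expected count = 1/16 × 944 = 59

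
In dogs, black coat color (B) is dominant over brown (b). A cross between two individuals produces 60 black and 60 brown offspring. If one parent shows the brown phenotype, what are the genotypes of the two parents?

Observed offspring: 60 black, 60 brown
The observed ratio simplifies to 1:1. One parent shows brown, so its genotype must be bb. A 1:1 offspring split requires the other parent to be heterozygous (Bb).
Parent genotypes: bb × Bb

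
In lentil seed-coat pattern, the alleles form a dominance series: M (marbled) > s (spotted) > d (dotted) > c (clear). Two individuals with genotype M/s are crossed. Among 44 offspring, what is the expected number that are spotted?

Cross: M/s × M/s
Allele dominance: M > s > d > c
Offspring genotypes: 1 M/M, 2 M/s, 1 s/s
Phenotype counts: 3 marbled, 1 spotted
spotted: 1 out of 4 → fraction 1/4
Expected count = 1/4 × 44 = 11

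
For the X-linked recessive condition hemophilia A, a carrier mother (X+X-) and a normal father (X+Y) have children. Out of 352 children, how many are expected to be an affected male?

Cross: X+X- × X+Y
Offspring: 1 X+X+, 1 X+Y, 1 X+X-, 1 X-Y
Probability of an affected male: 1/4
Expected count = 1/4 × 352 = 88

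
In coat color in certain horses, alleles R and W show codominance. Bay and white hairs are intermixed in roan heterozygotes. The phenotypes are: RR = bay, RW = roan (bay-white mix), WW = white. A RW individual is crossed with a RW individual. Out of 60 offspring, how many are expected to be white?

Punnett square for RW × RW:
Offspring genotypes: 1 RR, 2 RW, 1 WW
Phenotype counts: 1 bay, 2 roan (bay-white mix), 1 white
white: 1 out of 4 → fraction 1/4
Expected count = 1/4 × 60 = 15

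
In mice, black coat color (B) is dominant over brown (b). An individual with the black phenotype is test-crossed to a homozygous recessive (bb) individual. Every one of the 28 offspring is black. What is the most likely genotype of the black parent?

Test cross: ? × bb
All offspring are black.
If the unknown parent were heterozygous (Bb), about half of 28 offspring would be brown; none are. The unknown parent is most likely homozygous dominant (BB).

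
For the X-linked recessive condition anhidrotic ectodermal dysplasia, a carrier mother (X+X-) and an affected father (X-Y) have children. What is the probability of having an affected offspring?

Cross: X+X- × X-Y
Offspring: 1 X+X-, 1 X+Y, 1 X-X-, 1 X-Y
Probability of an affected offspring: 2/4 = 1/2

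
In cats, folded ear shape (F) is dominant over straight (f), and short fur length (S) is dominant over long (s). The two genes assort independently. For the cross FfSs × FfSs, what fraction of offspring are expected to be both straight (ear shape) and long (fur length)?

Dihybrid cross FfSs × FfSs — consider each gene separately:
ear shape: Ff × Ff → 1 FF, 2 Ff, 1 ff → 3 F_ : 1 ff (out of 4)
fur length: Ss × Ss → 1 SS, 2 Ss, 1 ss → 3 S_ : 1 ss (out of 4)
Looking for: straight (ff) and long (ss)
P(straight) = 1/4, P(long) = 1/4
P(both) = 1/4 × 1/4 = 1/16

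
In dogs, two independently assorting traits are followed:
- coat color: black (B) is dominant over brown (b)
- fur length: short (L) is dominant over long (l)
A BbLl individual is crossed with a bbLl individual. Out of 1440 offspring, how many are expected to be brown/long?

Dihybrid cross BbLl × bbLl — consider each gene separately:
coat color: Bb × bb → 2 Bb, 2 bb → 2 B_ : 2 bb (out of 4)
fur length: Ll × Ll → 1 LL, 2 Ll, 1 ll → 3 L_ : 1 ll (out of 4)
Combine (counts out of 4 × 4 = 16): black/short (B_L_) = 2×3 = 6; black/long (B_ll) = 2×1 = 2; brown/short (bbL_) = 2×3 = 6; brown/long (bbll) = 2×1 = 2
Phenotype counts (out of 16): 6 black/short, 2 black/long, 6 brown/short, 2 brown/long
brown/long: 2 out of 16 → fraction 1/8
Expected count = 1/8 × 1440 = 180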